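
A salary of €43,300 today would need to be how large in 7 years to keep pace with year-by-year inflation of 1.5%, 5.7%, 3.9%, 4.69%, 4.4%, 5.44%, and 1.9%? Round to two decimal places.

Cumulative price-level factor: 1.015 × 1.057 × 1.039 × 1.0469 × 1.044 × 1.0544 × 1.019 ≈ 1.3090066620.
The nominal amount required is €43,300 scaled up by that factor.

€56,679.99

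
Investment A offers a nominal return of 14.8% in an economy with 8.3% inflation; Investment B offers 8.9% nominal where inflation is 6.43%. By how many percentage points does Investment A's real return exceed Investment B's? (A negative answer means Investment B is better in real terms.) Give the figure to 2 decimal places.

Investment A real return: 1.148/1.083 − 1 = 6.002%.
Investment B real return: 1.089/1.0643 − 1 = 2.321%.
Difference: 6.002 − 2.321 = 3.681 pp.

3.68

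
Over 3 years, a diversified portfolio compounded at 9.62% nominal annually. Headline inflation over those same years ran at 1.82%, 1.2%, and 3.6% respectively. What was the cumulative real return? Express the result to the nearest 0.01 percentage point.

23.39%

Cumulative inflation factor: 1.0182 × 1.012 × 1.036 ≈ 1.06751.
Nominal growth factor: 1.31725. Real growth factor = 1.31725 / 1.06751 ≈ 1.23395.
Total real return ≈ 23.3946%.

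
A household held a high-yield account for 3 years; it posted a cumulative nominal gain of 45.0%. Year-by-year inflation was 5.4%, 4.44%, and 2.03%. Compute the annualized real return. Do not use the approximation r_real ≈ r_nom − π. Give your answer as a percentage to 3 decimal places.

8.887%

Cumulative inflation factor: 1.054 × 1.0444 × 1.0203 ≈ 1.12314.
Nominal growth factor: 1.45000. Real growth factor = 1.45000 / 1.12314 ≈ 1.29102.
Annualized: 1.29102^(1/3) − 1 ≈ 0.08887.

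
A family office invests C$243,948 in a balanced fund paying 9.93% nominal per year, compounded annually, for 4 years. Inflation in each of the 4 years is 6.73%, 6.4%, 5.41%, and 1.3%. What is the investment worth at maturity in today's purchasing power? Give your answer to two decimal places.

C$293,793.90

Nominal value at maturity: C$243,948 × (1 + 9.93%)^4 ≈ C$356,255.99.
Price-level factor over 4 years: 1.0673 × 1.064 × 1.0541 × 1.013 ≈ 1.2126051157.
The maturity value deflated by that factor is the answer in today's purchasing power.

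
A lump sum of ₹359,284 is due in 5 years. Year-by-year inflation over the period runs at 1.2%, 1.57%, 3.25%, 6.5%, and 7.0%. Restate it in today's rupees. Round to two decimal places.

₹297,076.61

Price-level factor over 5 years: 1.012 × 1.0157 × 1.0325 × 1.065 × 1.070 ≈ 1.2093984586.
Purchasing power today: ₹359,284 divided by that factor.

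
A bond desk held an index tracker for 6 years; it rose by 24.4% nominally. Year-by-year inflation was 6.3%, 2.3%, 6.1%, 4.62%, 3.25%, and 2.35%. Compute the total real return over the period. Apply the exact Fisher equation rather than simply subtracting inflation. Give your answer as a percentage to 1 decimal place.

-2.5%

Cumulative inflation factor: 1.063 × 1.023 × 1.061 × 1.0462 × 1.0325 × 1.0235 ≈ 1.27561.
Nominal growth factor: 1.24400. Real growth factor = 1.24400 / 1.27561 ≈ 0.97522.
Total real return ≈ -2.4778%.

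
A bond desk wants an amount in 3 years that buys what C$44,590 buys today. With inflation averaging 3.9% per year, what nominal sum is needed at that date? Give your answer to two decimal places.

C$50,013.14

Cumulative price-level factor: (1+3.9%)^3 = 1.121622319.
Multiplying C$44,590 by the price-level factor gives the future nominal sum.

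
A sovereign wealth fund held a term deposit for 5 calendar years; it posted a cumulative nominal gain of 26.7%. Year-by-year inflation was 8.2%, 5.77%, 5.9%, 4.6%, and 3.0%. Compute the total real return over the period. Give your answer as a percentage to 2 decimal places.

Cumulative inflation factor: 1.082 × 1.0577 × 1.059 × 1.046 × 1.030 ≈ 1.30573.
Nominal growth factor: 1.26700. Real growth factor = 1.26700 / 1.30573 ≈ 0.97034.
Total real return ≈ -2.9664%.

-2.97%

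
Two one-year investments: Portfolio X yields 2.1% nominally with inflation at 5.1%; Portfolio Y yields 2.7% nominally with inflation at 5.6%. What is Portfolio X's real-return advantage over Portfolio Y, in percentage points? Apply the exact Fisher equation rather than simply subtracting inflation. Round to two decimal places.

Portfolio X real return: 1.021/1.051 − 1 = -2.854%.
Portfolio Y real return: 1.027/1.056 − 1 = -2.746%.
Difference: -2.854 − (-2.746) = -0.108 pp.

-0.11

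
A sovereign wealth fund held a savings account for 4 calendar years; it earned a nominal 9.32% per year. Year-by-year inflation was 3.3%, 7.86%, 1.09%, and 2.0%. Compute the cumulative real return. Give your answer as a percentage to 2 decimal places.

Cumulative inflation factor: 1.033 × 1.0786 × 1.0109 × 1.020 ≈ 1.14887.
Nominal growth factor: 1.42823. Real growth factor = 1.42823 / 1.14887 ≈ 1.24317.
Total real return ≈ 24.3167%.

24.32%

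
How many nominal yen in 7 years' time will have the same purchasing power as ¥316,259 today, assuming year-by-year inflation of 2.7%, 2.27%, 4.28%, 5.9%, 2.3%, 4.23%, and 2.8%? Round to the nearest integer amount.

¥402,087

Cumulative price-level factor: 1.027 × 1.0227 × 1.0428 × 1.059 × 1.023 × 1.0423 × 1.028 ≈ 1.2713852489.
Multiplying ¥316,259 by the price-level factor gives the future nominal sum.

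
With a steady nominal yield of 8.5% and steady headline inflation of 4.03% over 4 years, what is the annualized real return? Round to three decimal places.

With constant rates the annual real return is the same each year: (1+8.5%)/(1+4.03%) − 1 = 0.04297.

4.297%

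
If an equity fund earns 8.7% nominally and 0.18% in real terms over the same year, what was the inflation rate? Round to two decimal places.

From (1+r_nom) = (1+r_real)(1+π), we get 1+π = (1 + 8.7%)/(1 + 0.18%) = 1.087/1.0018 ≈ 1.08505.
So π ≈ 8.5047%.

8.50%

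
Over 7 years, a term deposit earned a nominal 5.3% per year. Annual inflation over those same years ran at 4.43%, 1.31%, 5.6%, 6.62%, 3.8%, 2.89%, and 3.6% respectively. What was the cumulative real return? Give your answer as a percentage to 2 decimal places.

8.92%

Cumulative inflation factor: 1.0443 × 1.0131 × 1.056 × 1.0662 × 1.038 × 1.0289 × 1.036 ≈ 1.31798.
Nominal growth factor: 1.43548. Real growth factor = 1.43548 / 1.31798 ≈ 1.08915.
Total real return ≈ 8.9151%.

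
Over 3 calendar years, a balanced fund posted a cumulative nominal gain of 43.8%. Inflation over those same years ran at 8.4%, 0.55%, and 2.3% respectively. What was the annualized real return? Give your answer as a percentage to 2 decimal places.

8.85%

Cumulative inflation factor: 1.084 × 1.0055 × 1.023 ≈ 1.11503.
Nominal growth factor: 1.43800. Real growth factor = 1.43800 / 1.11503 ≈ 1.28965.
Annualized: 1.28965^(1/3) − 1 ≈ 0.08849.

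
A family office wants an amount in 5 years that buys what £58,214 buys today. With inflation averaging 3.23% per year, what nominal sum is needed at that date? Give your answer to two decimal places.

£68,242.84

Cumulative price-level factor: (1+3.23%)^5 ≈ 1.1722753601.
The nominal amount required is £58,214 scaled up by that factor.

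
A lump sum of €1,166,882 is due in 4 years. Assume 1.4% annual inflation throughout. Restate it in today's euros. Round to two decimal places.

€1,103,761.19

Price-level factor over 4 years: (1 + 1.4%)^4 ≈ 1.0571870144.
Purchasing power today: €1,166,882 divided by that factor.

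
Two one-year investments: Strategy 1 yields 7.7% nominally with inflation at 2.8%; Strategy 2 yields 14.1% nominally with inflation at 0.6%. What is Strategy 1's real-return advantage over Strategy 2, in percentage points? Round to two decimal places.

-8.65

Strategy 1 real return: 1.077/1.028 − 1 = 4.767%.
Strategy 2 real return: 1.141/1.006 − 1 = 13.419%.
Difference: 4.767 − 13.419 = -8.652 pp.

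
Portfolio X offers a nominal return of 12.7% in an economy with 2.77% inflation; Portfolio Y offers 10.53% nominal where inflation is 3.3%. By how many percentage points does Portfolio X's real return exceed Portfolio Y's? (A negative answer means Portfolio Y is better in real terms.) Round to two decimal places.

Portfolio X real return: 1.127/1.0277 − 1 = 9.662%.
Portfolio Y real return: 1.1053/1.033 − 1 = 6.999%.
Difference: 9.662 − 6.999 = 2.663 pp.

2.66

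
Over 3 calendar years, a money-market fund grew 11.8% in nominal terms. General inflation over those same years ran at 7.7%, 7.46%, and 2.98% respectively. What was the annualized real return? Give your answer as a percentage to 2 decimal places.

Cumulative inflation factor: 1.077 × 1.0746 × 1.0298 ≈ 1.19183.
Nominal growth factor: 1.11800. Real growth factor = 1.11800 / 1.19183 ≈ 0.93805.
Annualized: 0.93805^(1/3) − 1 ≈ -0.02109.

-2.11%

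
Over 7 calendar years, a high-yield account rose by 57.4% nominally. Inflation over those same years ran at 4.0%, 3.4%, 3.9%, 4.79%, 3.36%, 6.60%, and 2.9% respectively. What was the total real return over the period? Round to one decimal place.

Cumulative inflation factor: 1.040 × 1.034 × 1.039 × 1.0479 × 1.0336 × 1.0660 × 1.029 ≈ 1.32744.
Nominal growth factor: 1.57400. Real growth factor = 1.57400 / 1.32744 ≈ 1.18574.
Total real return ≈ 18.5742%.

18.6%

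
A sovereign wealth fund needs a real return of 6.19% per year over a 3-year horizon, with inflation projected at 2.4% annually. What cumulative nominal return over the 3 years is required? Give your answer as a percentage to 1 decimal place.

Required annual nominal rate: (1+6.19%)(1+2.4%) − 1 = 8.73856%.
Cumulative over 3 years: (1 + 0.0873856)^3 − 1 ≈ 0.28573.

28.6%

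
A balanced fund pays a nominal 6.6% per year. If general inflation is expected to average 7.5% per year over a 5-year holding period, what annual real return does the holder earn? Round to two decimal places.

-0.84%

With constant rates the annual real return is the same each year: (1+6.6%)/(1+7.5%) − 1 = -0.00837.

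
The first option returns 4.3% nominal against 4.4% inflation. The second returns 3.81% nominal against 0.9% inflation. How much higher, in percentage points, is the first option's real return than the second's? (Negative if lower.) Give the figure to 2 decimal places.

-2.98

The first option real return: 1.043/1.044 − 1 = -0.096%.
The second real return: 1.0381/1.009 − 1 = 2.884%.
Difference: -0.096 − 2.884 = -2.980 pp.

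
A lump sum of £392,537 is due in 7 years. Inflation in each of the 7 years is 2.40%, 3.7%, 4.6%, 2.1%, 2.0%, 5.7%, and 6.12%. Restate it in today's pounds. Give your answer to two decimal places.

£302,532.52

Price-level factor over 7 years: 1.0240 × 1.037 × 1.046 × 1.021 × 1.020 × 1.057 × 1.0612 ≈ 1.2975035060.
Purchasing power today: £392,537 divided by that factor.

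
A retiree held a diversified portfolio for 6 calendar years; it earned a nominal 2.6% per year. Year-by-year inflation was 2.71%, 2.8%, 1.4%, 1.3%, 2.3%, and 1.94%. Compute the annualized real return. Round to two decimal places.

Cumulative inflation factor: 1.0271 × 1.028 × 1.014 × 1.013 × 1.023 × 1.0194 ≈ 1.13103.
Nominal growth factor: 1.16650. Real growth factor = 1.16650 / 1.13103 ≈ 1.03136.
Annualized: 1.03136^(1/6) − 1 ≈ 0.00516.

0.52%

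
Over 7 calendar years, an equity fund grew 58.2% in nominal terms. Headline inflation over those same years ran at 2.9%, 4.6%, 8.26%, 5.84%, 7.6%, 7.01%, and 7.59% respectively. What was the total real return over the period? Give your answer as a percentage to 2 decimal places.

Cumulative inflation factor: 1.029 × 1.046 × 1.0826 × 1.0584 × 1.076 × 1.0701 × 1.0759 ≈ 1.52782.
Nominal growth factor: 1.58200. Real growth factor = 1.58200 / 1.52782 ≈ 1.03546.
Total real return ≈ 3.5459%.

3.55%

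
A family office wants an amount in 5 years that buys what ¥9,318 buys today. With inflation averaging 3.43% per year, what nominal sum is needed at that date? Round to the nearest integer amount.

¥11,029

Cumulative price-level factor: (1+3.43%)^5 ≈ 1.1836754042.
The nominal amount required is ¥9,318 scaled up by that factor.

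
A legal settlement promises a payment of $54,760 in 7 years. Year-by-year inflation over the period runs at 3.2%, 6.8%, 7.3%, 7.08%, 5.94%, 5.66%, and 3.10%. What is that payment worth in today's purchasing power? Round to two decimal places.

$37,469.26

Price-level factor over 7 years: 1.032 × 1.068 × 1.073 × 1.0708 × 1.0594 × 1.0566 × 1.0310 ≈ 1.4614645141.
Purchasing power today: $54,760 divided by that factor.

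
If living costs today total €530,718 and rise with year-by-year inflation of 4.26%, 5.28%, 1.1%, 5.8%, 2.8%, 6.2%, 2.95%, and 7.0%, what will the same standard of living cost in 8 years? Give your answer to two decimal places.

€749,362.57

Cumulative price-level factor: 1.0426 × 1.0528 × 1.011 × 1.058 × 1.028 × 1.062 × 1.0295 × 1.070 ≈ 1.4119788133.
Multiplying €530,718 by the price-level factor gives the future nominal sum.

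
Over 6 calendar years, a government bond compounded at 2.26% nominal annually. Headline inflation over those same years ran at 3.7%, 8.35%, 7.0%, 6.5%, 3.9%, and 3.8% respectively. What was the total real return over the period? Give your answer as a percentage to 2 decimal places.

Cumulative inflation factor: 1.037 × 1.0835 × 1.070 × 1.065 × 1.039 × 1.038 ≈ 1.38087.
Nominal growth factor: 1.14350. Real growth factor = 1.14350 / 1.38087 ≈ 0.82810.
Total real return ≈ -17.1904%.

-17.19%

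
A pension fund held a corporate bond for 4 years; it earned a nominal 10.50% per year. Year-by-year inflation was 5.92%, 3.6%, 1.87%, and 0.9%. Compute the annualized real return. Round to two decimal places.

7.22%

Cumulative inflation factor: 1.0592 × 1.036 × 1.0187 × 1.009 ≈ 1.12791.
Nominal growth factor: 1.49090. Real growth factor = 1.49090 / 1.12791 ≈ 1.32182.
Annualized: 1.32182^(1/4) − 1 ≈ 0.07224.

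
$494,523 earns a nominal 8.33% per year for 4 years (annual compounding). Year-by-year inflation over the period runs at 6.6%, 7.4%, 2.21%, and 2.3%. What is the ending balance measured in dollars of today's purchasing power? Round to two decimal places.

$568,919.68

Nominal value at maturity: $494,523 × (1 + 8.33%)^4 ≈ $681,053.87.
Price-level factor over 4 years: 1.066 × 1.074 × 1.0221 × 1.023 ≈ 1.1971002129.
The maturity value deflated by that factor is the answer in today's purchasing power.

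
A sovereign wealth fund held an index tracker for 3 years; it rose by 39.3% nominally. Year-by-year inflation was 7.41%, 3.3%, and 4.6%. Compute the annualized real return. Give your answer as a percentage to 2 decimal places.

Cumulative inflation factor: 1.0741 × 1.033 × 1.046 ≈ 1.16058.
Nominal growth factor: 1.39300. Real growth factor = 1.39300 / 1.16058 ≈ 1.20026.
Annualized: 1.20026^(1/3) − 1 ≈ 0.06273.

6.27%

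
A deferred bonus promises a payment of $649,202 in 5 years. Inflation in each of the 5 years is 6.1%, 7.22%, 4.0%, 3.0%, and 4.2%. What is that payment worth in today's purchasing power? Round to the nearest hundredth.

$511,270.08

Price-level factor over 5 years: 1.061 × 1.0722 × 1.040 × 1.030 × 1.042 ≈ 1.2697828870.
Purchasing power today: $649,202 divided by that factor.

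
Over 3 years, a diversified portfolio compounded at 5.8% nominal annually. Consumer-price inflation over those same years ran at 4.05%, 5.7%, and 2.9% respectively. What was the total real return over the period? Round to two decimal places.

Cumulative inflation factor: 1.0405 × 1.057 × 1.029 ≈ 1.13170.
Nominal growth factor: 1.18429. Real growth factor = 1.18429 / 1.13170 ≈ 1.04646.
Total real return ≈ 4.6465%.

4.65%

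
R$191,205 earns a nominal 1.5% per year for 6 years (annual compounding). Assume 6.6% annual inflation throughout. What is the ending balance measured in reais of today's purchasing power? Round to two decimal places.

R$142,479.46

Nominal value at maturity: R$191,205 × (1 + 1.5%)^6 ≈ R$209,071.82.
Price-level factor over 6 years: (1 + 6.6%)^6 ≈ 1.4673821377.
The maturity value deflated by that factor is the answer in today's purchasing power.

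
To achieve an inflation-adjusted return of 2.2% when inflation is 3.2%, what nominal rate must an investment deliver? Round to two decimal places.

5.47%

By the Fisher equation, 1 + r_nom = (1 + 2.2%)(1 + 3.2%) = 1.022 × 1.032 = 1.054704.
So r_nom = 5.4704%.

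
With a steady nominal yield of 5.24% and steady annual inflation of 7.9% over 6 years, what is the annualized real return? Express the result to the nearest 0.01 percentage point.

With constant rates the annual real return is the same each year: (1+5.24%)/(1+7.9%) − 1 = -0.02465.

-2.47%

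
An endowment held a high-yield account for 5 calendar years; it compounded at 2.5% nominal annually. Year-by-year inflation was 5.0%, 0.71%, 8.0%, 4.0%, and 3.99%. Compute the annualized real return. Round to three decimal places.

Cumulative inflation factor: 1.050 × 1.0071 × 1.080 × 1.040 × 1.0399 ≈ 1.23512.
Nominal growth factor: 1.13141. Real growth factor = 1.13141 / 1.23512 ≈ 0.91603.
Annualized: 0.91603^(1/5) − 1 ≈ -0.01739.

-1.739%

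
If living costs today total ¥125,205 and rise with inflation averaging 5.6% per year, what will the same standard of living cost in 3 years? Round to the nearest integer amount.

¥147,439

Cumulative price-level factor: (1+5.6%)^3 = 1.177583616.
The nominal amount required is ¥125,205 scaled up by that factor.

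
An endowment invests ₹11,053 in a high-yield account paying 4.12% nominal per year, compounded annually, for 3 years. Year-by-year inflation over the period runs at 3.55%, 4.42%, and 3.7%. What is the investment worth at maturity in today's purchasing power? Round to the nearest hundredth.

₹11,126.80

Nominal value at maturity: ₹11,053 × (1 + 4.12%)^3 ≈ ₹12,476.21.
Price-level factor over 3 years: 1.0355 × 1.0442 × 1.037 = 1.1212760567.
Dividing the nominal maturity value by the price-level factor gives the value in today's money.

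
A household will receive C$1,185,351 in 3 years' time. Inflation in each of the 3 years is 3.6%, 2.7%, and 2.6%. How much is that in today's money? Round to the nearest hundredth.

Price-level factor over 3 years: 1.036 × 1.027 × 1.026 = 1.091635272.
Purchasing power today: C$1,185,351 divided by that factor.

C$1,085,848.94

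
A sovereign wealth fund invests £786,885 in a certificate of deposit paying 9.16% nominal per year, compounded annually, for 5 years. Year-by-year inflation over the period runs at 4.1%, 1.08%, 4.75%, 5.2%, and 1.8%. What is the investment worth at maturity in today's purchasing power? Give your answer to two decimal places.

£1,033,226.15

Nominal value at maturity: £786,885 × (1 + 9.16%)^5 ≈ £1,219,632.26.
Price-level factor over 5 years: 1.041 × 1.0108 × 1.0475 × 1.052 × 1.018 ≈ 1.1804117183.
Dividing the nominal maturity value by the price-level factor gives the value in today's money.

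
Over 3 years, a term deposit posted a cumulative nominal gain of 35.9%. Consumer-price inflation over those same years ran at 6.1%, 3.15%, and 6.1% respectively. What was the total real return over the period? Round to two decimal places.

Cumulative inflation factor: 1.061 × 1.0315 × 1.061 ≈ 1.16118.
Nominal growth factor: 1.35900. Real growth factor = 1.35900 / 1.16118 ≈ 1.17036.
Total real return ≈ 17.0360%.

17.04%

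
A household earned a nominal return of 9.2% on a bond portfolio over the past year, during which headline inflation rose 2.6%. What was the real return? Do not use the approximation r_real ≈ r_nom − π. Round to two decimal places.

Real return via the Fisher equation: (1 + 9.2%)/(1 + 2.6%) − 1 = 1.092/1.026 − 1 ≈ 0.06433.

6.43%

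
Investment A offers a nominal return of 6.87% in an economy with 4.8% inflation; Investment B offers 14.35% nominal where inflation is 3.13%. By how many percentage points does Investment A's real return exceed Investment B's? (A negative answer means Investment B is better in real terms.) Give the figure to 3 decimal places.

Investment A real return: 1.0687/1.048 − 1 = 1.9752%.
Investment B real return: 1.1435/1.0313 − 1 = 10.8795%.
Difference: 1.9752 − 10.8795 = -8.9043 pp.

-8.904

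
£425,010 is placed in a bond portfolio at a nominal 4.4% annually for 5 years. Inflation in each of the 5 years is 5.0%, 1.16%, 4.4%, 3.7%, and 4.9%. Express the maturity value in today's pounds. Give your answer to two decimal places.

Nominal value at maturity: £425,010 × (1 + 4.4%)^5 ≈ £527,110.47.
Price-level factor over 5 years: 1.050 × 1.0116 × 1.044 × 1.037 × 1.049 ≈ 1.2062931537.
The maturity value deflated by that factor is the answer in today's purchasing power.

£436,967.14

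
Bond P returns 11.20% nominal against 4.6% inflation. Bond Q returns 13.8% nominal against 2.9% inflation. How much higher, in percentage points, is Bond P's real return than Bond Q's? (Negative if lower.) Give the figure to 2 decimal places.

-4.28

Bond P real return: 1.1120/1.046 − 1 = 6.310%.
Bond Q real return: 1.138/1.029 − 1 = 10.593%.
Difference: 6.310 − 10.593 = -4.283 pp.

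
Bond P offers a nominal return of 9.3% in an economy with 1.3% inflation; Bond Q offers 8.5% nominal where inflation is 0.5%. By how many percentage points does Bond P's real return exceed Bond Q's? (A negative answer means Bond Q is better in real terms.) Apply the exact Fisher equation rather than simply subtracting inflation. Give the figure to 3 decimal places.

Bond P real return: 1.093/1.013 − 1 = 7.8973%.
Bond Q real return: 1.085/1.005 − 1 = 7.9602%.
Difference: 7.8973 − 7.9602 = -0.0629 pp.

-0.063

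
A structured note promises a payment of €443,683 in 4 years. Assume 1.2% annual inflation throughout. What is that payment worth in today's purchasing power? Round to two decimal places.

Price-level factor over 4 years: (1 + 1.2%)^4 ≈ 1.0488709327.
Purchasing power today: €443,683 divided by that factor.

€423,010.10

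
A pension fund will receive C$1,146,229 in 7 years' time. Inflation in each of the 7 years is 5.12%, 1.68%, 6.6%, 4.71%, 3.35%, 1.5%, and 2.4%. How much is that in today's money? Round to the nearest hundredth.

C$894,393.55

Price-level factor over 7 years: 1.0512 × 1.0168 × 1.066 × 1.0471 × 1.0335 × 1.015 × 1.024 ≈ 1.2815711843.
Purchasing power today: C$1,146,229 divided by that factor.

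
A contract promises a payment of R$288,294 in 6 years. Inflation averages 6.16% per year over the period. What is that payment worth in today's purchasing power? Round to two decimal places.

R$201,404.95

Price-level factor over 6 years: (1 + 6.16%)^6 ≈ 1.4314146546.
Purchasing power today: R$288,294 divided by that factor.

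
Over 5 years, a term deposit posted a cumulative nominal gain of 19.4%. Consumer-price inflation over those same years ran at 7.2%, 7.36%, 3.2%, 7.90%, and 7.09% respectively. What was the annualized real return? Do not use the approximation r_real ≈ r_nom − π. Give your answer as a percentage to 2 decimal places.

-2.75%

Cumulative inflation factor: 1.072 × 1.0736 × 1.032 × 1.0790 × 1.0709 ≈ 1.37242.
Nominal growth factor: 1.19400. Real growth factor = 1.19400 / 1.37242 ≈ 0.87000.
Annualized: 0.87000^(1/5) − 1 ≈ -0.02747.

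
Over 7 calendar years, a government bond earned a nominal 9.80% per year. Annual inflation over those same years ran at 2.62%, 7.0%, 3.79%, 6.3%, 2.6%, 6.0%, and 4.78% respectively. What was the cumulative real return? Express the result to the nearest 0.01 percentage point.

Cumulative inflation factor: 1.0262 × 1.070 × 1.0379 × 1.063 × 1.026 × 1.060 × 1.0478 ≈ 1.38050.
Nominal growth factor: 1.92405. Real growth factor = 1.92405 / 1.38050 ≈ 1.39373.
Total real return ≈ 39.3735%.

39.37%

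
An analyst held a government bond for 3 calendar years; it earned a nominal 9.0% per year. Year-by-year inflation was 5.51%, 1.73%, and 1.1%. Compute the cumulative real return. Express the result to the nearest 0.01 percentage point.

19.34%

Cumulative inflation factor: 1.0551 × 1.0173 × 1.011 ≈ 1.08516.
Nominal growth factor: 1.29503. Real growth factor = 1.29503 / 1.08516 ≈ 1.19340.
Total real return ≈ 19.3399%.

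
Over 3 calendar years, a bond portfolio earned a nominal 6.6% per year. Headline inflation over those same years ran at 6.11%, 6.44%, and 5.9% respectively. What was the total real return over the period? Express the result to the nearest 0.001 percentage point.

Cumulative inflation factor: 1.0611 × 1.0644 × 1.059 ≈ 1.19607.
Nominal growth factor: 1.21136. Real growth factor = 1.21136 / 1.19607 ≈ 1.01278.
Total real return ≈ 1.2779%.

1.278%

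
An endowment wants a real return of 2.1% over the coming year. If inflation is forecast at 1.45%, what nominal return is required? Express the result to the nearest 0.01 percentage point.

3.58%

By the Fisher equation, 1 + r_nom = (1 + 2.1%)(1 + 1.45%) = 1.021 × 1.0145 = 1.0358045.
So r_nom = 3.58045%.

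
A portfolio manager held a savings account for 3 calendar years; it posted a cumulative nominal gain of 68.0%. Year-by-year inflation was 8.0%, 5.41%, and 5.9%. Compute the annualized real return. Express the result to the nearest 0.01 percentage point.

11.70%

Cumulative inflation factor: 1.080 × 1.0541 × 1.059 ≈ 1.20560.
Nominal growth factor: 1.68000. Real growth factor = 1.68000 / 1.20560 ≈ 1.39350.
Annualized: 1.39350^(1/3) − 1 ≈ 0.11696.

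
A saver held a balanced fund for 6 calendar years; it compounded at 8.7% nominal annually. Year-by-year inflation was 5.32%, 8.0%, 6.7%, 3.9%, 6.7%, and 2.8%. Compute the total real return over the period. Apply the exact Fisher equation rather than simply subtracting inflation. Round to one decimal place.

19.3%

Cumulative inflation factor: 1.0532 × 1.080 × 1.067 × 1.039 × 1.067 × 1.028 ≈ 1.38316.
Nominal growth factor: 1.64959. Real growth factor = 1.64959 / 1.38316 ≈ 1.19263.
Total real return ≈ 19.2628%.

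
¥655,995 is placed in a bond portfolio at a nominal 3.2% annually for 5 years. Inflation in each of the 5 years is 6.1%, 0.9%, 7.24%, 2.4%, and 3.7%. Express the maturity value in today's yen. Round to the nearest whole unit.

Nominal value at maturity: ¥655,995 × (1 + 3.2%)^5 ≈ ¥767,890.
Price-level factor over 5 years: 1.061 × 1.009 × 1.0724 × 1.024 × 1.037 ≈ 1.2191076836.
The maturity value deflated by that factor is the answer in today's purchasing power.

¥629,879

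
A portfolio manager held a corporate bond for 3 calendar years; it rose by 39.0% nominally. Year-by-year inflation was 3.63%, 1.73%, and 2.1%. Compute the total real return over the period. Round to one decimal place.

Cumulative inflation factor: 1.0363 × 1.0173 × 1.021 ≈ 1.07637.
Nominal growth factor: 1.39000. Real growth factor = 1.39000 / 1.07637 ≈ 1.29138.
Total real return ≈ 29.1381%.

29.1%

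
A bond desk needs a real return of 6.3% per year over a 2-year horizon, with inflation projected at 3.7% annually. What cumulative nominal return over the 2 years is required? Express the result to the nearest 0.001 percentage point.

Required annual nominal rate: (1+6.3%)(1+3.7%) − 1 = 10.2331%.
Cumulative over 2 years: (1 + 0.102331)^2 − 1 ≈ 0.21513.

21.513%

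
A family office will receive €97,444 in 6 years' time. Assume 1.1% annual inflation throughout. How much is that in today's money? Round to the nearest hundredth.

€91,253.21

Price-level factor over 6 years: (1 + 1.1%)^6 ≈ 1.0678418406.
Purchasing power today: €97,444 divided by that factor.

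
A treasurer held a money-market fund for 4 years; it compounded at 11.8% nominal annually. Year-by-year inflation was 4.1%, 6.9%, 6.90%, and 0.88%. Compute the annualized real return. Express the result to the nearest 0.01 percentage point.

6.82%

Cumulative inflation factor: 1.041 × 1.069 × 1.0690 × 1.0088 ≈ 1.20008.
Nominal growth factor: 1.56231. Real growth factor = 1.56231 / 1.20008 ≈ 1.30184.
Annualized: 1.30184^(1/4) − 1 ≈ 0.06817.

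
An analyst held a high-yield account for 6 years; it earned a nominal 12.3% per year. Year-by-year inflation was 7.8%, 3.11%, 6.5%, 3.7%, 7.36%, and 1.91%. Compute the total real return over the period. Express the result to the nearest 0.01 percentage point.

49.34%

Cumulative inflation factor: 1.078 × 1.0311 × 1.065 × 1.037 × 1.0736 × 1.0191 ≈ 1.34310.
Nominal growth factor: 2.00576. Real growth factor = 2.00576 / 1.34310 ≈ 1.49338.
Total real return ≈ 49.3383%.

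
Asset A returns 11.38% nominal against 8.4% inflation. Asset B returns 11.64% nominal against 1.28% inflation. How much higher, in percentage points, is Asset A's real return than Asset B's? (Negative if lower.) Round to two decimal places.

Asset A real return: 1.1138/1.084 − 1 = 2.749%.
Asset B real return: 1.1164/1.0128 − 1 = 10.229%.
Difference: 2.749 − 10.229 = -7.480 pp.

-7.48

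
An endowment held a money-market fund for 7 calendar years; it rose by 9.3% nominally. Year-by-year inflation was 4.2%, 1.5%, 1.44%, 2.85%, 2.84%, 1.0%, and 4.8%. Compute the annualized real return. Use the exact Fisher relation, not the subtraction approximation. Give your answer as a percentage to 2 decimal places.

-1.34%

Cumulative inflation factor: 1.042 × 1.015 × 1.0144 × 1.0285 × 1.0284 × 1.010 × 1.048 ≈ 1.20114.
Nominal growth factor: 1.09300. Real growth factor = 1.09300 / 1.20114 ≈ 0.90997.
Annualized: 0.90997^(1/7) − 1 ≈ -0.01339.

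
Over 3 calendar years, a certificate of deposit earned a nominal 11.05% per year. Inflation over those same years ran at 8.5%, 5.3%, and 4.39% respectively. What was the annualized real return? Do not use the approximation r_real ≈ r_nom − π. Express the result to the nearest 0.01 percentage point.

4.72%

Cumulative inflation factor: 1.085 × 1.053 × 1.0439 ≈ 1.19266.
Nominal growth factor: 1.36948. Real growth factor = 1.36948 / 1.19266 ≈ 1.14826.
Annualized: 1.14826^(1/3) − 1 ≈ 0.04716.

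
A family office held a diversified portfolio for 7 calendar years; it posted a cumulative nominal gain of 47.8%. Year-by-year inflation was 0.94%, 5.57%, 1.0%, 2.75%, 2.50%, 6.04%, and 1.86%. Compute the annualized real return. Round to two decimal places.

Cumulative inflation factor: 1.0094 × 1.0557 × 1.010 × 1.0275 × 1.0250 × 1.0604 × 1.0186 ≈ 1.22435.
Nominal growth factor: 1.47800. Real growth factor = 1.47800 / 1.22435 ≈ 1.20717.
Annualized: 1.20717^(1/7) − 1 ≈ 0.02726.

2.73%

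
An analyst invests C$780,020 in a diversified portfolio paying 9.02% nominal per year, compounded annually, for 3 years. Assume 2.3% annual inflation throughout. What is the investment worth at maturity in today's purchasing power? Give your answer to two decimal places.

Nominal value at maturity: C$780,020 × (1 + 9.02%)^3 ≈ C$1,010,704.67.
Price-level factor over 3 years: (1 + 2.3%)^3 = 1.070599167.
Dividing the nominal maturity value by the price-level factor gives the value in today's money.

C$944,055.16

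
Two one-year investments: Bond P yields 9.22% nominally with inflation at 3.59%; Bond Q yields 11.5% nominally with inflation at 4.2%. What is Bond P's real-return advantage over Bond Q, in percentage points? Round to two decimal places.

-1.57

Bond P real return: 1.0922/1.0359 − 1 = 5.435%.
Bond Q real return: 1.115/1.042 − 1 = 7.006%.
Difference: 5.435 − 7.006 = -1.571 pp.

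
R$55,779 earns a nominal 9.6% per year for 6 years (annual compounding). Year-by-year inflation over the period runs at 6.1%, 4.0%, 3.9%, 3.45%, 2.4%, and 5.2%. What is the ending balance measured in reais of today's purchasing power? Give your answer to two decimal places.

Nominal value at maturity: R$55,779 × (1 + 9.6%)^6 ≈ R$96,679.42.
Price-level factor over 6 years: 1.061 × 1.040 × 1.039 × 1.0345 × 1.024 × 1.052 ≈ 1.2776457723.
The maturity value deflated by that factor is the answer in today's purchasing power.

R$75,669.97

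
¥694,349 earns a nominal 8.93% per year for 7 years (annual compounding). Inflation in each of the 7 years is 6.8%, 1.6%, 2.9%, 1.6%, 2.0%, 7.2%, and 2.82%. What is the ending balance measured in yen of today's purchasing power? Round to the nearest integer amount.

Nominal value at maturity: ¥694,349 × (1 + 8.93%)^7 ≈ ¥1,263,602.
Price-level factor over 7 years: 1.068 × 1.016 × 1.029 × 1.016 × 1.020 × 1.072 × 1.0282 ≈ 1.2754005502.
Dividing the nominal maturity value by the price-level factor gives the value in today's money.

¥990,749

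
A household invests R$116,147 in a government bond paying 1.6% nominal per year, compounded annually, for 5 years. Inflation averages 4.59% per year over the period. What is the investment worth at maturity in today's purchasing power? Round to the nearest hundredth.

R$100,467.53

Nominal value at maturity: R$116,147 × (1 + 1.6%)^5 ≈ R$125,740.89.
Price-level factor over 5 years: (1 + 4.59%)^5 ≈ 1.2515575228.
Dividing the nominal maturity value by the price-level factor gives the value in today's money.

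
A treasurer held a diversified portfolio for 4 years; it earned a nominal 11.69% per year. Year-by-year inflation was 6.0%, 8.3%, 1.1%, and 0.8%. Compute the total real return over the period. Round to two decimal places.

33.02%

Cumulative inflation factor: 1.060 × 1.083 × 1.011 × 1.008 ≈ 1.16989.
Nominal growth factor: 1.55617. Real growth factor = 1.55617 / 1.16989 ≈ 1.33018.
Total real return ≈ 33.0182%.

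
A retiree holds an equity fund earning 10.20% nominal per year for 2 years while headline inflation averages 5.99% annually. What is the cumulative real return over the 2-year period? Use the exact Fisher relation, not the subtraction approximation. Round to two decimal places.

8.10%

The annual real rate is (1+10.20%)/(1+5.99%) − 1 = 3.9721%.
Compounded over 2 years: (1 + 0.039721)^2 − 1 ≈ 0.08102.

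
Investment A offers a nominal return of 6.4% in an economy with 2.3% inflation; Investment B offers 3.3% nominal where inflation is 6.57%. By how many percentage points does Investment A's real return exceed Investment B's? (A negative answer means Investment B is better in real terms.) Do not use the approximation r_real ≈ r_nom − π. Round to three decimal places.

Investment A real return: 1.064/1.023 − 1 = 4.0078%.
Investment B real return: 1.033/1.0657 − 1 = -3.0684%.
Difference: 4.0078 − (-3.0684) = 7.0762 pp.

7.076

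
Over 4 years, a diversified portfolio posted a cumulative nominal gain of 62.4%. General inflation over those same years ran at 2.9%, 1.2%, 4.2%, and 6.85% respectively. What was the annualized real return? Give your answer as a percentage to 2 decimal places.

8.79%

Cumulative inflation factor: 1.029 × 1.012 × 1.042 × 1.0685 ≈ 1.15941.
Nominal growth factor: 1.62400. Real growth factor = 1.62400 / 1.15941 ≈ 1.40071.
Annualized: 1.40071^(1/4) − 1 ≈ 0.08789.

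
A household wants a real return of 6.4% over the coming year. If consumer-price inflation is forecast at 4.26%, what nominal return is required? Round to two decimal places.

By the Fisher equation, 1 + r_nom = (1 + 6.4%)(1 + 4.26%) = 1.064 × 1.0426 = 1.1093264.
So r_nom = 10.93264%.

10.93%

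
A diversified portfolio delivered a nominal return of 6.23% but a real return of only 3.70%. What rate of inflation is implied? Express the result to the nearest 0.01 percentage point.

2.44%

From (1+r_nom) = (1+r_real)(1+π), we get 1+π = (1 + 6.23%)/(1 + 3.70%) = 1.0623/1.0370 ≈ 1.02440.
So π ≈ 2.4397%.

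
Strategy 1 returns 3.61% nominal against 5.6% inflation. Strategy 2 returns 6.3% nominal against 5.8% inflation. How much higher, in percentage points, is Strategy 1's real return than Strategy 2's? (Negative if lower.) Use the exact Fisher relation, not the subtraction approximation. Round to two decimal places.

Strategy 1 real return: 1.0361/1.056 − 1 = -1.884%.
Strategy 2 real return: 1.063/1.058 − 1 = 0.473%.
Difference: -1.884 − 0.473 = -2.357 pp.

-2.36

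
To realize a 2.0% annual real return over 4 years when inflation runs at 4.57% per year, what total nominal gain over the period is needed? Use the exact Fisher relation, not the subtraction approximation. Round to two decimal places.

Required annual nominal rate: (1+2.0%)(1+4.57%) − 1 = 6.6614%.
Cumulative over 4 years: (1 + 0.066614)^4 − 1 ≈ 0.29428.

29.43%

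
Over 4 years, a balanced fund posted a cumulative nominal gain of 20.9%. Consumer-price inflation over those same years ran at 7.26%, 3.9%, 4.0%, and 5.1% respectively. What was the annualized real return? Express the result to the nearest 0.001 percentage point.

Cumulative inflation factor: 1.0726 × 1.039 × 1.040 × 1.051 ≈ 1.21812.
Nominal growth factor: 1.20900. Real growth factor = 1.20900 / 1.21812 ≈ 0.99251.
Annualized: 0.99251^(1/4) − 1 ≈ -0.00188.

-0.188%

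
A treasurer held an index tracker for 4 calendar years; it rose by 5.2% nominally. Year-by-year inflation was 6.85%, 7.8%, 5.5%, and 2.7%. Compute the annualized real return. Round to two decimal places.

Cumulative inflation factor: 1.0685 × 1.078 × 1.055 × 1.027 ≈ 1.24800.
Nominal growth factor: 1.05200. Real growth factor = 1.05200 / 1.24800 ≈ 0.84295.
Annualized: 0.84295^(1/4) − 1 ≈ -0.04181.

-4.18%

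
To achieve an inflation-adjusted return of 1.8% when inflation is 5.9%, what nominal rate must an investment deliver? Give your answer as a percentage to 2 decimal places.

By the Fisher equation, 1 + r_nom = (1 + 1.8%)(1 + 5.9%) = 1.018 × 1.059 = 1.078062.
So r_nom = 7.8062%.

7.81%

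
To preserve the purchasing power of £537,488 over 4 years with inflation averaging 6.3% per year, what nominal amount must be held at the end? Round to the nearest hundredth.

£686,280.77

Cumulative price-level factor: (1+6.3%)^4 ≈ 1.2768299410.
The nominal amount required is £537,488 scaled up by that factor.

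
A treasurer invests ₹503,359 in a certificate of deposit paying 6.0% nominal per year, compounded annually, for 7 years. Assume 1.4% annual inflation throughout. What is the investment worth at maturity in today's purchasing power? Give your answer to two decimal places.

Nominal value at maturity: ₹503,359 × (1 + 6.0%)^7 ≈ ₹756,865.82.
Price-level factor over 7 years: (1 + 1.4%)^7 ≈ 1.1022133959.
The maturity value deflated by that factor is the answer in today's purchasing power.

₹686,678.12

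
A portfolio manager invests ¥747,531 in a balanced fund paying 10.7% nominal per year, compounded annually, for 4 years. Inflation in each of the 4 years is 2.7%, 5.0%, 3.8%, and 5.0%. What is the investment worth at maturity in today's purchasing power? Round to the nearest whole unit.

¥955,154

Nominal value at maturity: ¥747,531 × (1 + 10.7%)^4 ≈ ¥1,122,586.
Price-level factor over 4 years: 1.027 × 1.050 × 1.038 × 1.050 = 1.175293665.
Dividing the nominal maturity value by the price-level factor gives the value in today's money.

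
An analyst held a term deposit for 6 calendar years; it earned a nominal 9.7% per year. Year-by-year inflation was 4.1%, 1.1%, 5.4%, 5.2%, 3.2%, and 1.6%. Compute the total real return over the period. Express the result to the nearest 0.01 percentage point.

42.43%

Cumulative inflation factor: 1.041 × 1.011 × 1.054 × 1.052 × 1.032 × 1.016 ≈ 1.22358.
Nominal growth factor: 1.74277. Real growth factor = 1.74277 / 1.22358 ≈ 1.42432.
Total real return ≈ 42.4322%.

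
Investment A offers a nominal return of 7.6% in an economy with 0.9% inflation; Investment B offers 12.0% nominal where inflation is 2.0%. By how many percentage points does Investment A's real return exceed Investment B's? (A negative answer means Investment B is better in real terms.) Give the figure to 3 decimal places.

-3.164

Investment A real return: 1.076/1.009 − 1 = 6.6402%.
Investment B real return: 1.120/1.020 − 1 = 9.8039%.
Difference: 6.6402 − 9.8039 = -3.1637 pp.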